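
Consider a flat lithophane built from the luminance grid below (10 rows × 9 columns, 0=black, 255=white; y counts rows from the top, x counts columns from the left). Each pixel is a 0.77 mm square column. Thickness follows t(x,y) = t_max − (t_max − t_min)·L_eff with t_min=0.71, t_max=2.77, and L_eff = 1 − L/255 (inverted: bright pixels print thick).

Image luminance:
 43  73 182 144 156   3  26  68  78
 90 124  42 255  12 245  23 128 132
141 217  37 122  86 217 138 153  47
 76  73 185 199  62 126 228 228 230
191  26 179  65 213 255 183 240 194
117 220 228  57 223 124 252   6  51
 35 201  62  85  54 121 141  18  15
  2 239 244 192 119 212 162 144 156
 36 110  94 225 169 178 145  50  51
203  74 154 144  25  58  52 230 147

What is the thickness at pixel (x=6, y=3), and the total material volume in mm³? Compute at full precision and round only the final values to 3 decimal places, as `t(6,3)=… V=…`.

span = t_max - t_min = 2.77 - 0.71 = 2.060
L(6,3) = 228, L_eff = 1 - 228/255 = 0.105882 (inverted)
t(6,3) = 2.77 - 2.060·0.105882 = 2.552
Σt over all 10·9 pixels = 23593/150 ≈ 157.2866667
V = pitch²·Σt = 0.77²·23593/150 = 93.255

t(6,3)=2.552 V=93.255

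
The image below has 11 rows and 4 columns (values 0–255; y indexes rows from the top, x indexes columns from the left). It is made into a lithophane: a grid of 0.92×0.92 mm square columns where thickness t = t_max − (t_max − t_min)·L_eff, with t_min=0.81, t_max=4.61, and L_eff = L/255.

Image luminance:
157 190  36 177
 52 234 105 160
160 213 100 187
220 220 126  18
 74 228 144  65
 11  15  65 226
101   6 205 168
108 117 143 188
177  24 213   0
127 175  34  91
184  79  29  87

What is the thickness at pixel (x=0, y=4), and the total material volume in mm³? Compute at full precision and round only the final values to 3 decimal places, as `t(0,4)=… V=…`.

t(0,4)=3.507 V=103.082

span = t_max - t_min = 4.61 - 0.81 = 3.800
L(0,4) = 74, L_eff = 74/255 = 0.290196
t(0,4) = 4.61 - 3.800·0.290196 = 3.507
Σt over all 11·4 pixels = 10352/85 ≈ 121.7882353
V = pitch²·Σt = 0.92²·10352/85 = 103.082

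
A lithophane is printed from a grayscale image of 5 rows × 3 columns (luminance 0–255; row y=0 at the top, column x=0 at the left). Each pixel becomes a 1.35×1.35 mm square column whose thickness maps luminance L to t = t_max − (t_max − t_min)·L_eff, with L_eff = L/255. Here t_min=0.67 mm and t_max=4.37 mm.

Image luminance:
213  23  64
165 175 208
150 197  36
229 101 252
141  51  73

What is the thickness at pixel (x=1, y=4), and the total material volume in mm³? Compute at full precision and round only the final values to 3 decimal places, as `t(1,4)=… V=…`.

t(1,4)=3.630 V=64.514

span = t_max - t_min = 4.37 - 0.67 = 3.700
L(1,4) = 51, L_eff = 51/255 = 0.200000
t(1,4) = 4.37 - 3.700·0.200000 = 3.630
Σt over all 5·3 pixels = 180533/5100 ≈ 35.3986275
V = pitch²·Σt = 1.35²·180533/5100 = 64.514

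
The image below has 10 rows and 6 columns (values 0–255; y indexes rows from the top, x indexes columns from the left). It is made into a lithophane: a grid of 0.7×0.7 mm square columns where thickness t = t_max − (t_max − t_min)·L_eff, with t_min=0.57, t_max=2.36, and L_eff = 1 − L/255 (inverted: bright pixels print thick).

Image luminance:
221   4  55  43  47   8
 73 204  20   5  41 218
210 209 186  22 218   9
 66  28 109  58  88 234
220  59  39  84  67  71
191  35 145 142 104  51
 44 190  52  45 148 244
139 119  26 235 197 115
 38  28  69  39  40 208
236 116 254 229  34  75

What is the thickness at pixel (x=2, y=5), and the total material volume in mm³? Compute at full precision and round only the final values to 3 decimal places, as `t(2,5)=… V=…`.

span = t_max - t_min = 2.36 - 0.57 = 1.790
L(2,5) = 145, L_eff = 1 - 145/255 = 0.431373 (inverted)
t(2,5) = 2.36 - 1.790·0.431373 = 1.588
Σt over all 10·6 pixels = 169693/2125 ≈ 79.8555294
V = pitch²·Σt = 0.7²·169693/2125 = 39.129

t(2,5)=1.588 V=39.129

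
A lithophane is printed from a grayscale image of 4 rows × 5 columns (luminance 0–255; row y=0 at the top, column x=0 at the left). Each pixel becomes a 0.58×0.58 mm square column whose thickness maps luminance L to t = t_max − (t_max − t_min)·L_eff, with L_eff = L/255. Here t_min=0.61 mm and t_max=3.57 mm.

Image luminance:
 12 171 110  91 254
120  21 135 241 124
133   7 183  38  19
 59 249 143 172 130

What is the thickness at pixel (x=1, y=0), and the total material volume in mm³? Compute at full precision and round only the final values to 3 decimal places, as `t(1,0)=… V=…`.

span = t_max - t_min = 3.57 - 0.61 = 2.960
L(1,0) = 171, L_eff = 171/255 = 0.670588
t(1,0) = 3.57 - 2.960·0.670588 = 1.585
Σt over all 4·5 pixels = 92229/2125 ≈ 43.4018824
V = pitch²·Σt = 0.58²·92229/2125 = 14.600

t(1,0)=1.585 V=14.600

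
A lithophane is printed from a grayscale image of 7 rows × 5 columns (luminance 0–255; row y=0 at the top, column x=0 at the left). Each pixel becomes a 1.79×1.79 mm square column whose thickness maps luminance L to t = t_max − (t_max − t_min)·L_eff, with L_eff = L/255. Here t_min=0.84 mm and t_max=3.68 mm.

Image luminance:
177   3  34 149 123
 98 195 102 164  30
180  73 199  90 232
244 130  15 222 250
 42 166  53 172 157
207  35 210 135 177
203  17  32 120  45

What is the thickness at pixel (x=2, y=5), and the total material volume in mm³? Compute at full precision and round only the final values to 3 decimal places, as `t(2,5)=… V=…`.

t(2,5)=1.341 V=252.784

span = t_max - t_min = 3.68 - 0.84 = 2.840
L(2,5) = 210, L_eff = 210/255 = 0.823529
t(2,5) = 3.68 - 2.840·0.823529 = 1.341
Σt over all 7·5 pixels = 502949/6375 ≈ 78.8939608
V = pitch²·Σt = 1.79²·502949/6375 = 252.784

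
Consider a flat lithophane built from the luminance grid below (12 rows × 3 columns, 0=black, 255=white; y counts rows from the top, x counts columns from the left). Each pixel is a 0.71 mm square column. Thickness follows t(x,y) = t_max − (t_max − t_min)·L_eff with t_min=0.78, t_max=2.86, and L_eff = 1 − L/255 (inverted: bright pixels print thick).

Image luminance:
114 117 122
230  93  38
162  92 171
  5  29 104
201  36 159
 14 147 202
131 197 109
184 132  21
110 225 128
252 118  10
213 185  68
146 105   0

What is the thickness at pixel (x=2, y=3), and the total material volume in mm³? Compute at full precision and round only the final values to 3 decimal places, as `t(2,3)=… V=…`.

t(2,3)=1.628 V=32.124

span = t_max - t_min = 2.86 - 0.78 = 2.080
L(2,3) = 104, L_eff = 1 - 104/255 = 0.592157 (inverted)
t(2,3) = 2.86 - 2.080·0.592157 = 1.628
Σt over all 12·3 pixels = 3250/51 ≈ 63.7254902
V = pitch²·Σt = 0.71²·3250/51 = 32.124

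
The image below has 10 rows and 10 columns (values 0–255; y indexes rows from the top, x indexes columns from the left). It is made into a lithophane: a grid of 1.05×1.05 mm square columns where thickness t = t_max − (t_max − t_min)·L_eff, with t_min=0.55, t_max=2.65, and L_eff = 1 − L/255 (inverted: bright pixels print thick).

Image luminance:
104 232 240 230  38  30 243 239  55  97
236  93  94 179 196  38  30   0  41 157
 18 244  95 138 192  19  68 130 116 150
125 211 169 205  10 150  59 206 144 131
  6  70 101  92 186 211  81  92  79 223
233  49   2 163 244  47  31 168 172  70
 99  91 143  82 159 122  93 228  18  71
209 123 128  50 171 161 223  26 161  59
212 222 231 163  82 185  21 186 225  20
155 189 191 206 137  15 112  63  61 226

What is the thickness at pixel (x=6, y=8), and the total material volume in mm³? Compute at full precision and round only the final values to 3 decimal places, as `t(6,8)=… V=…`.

t(6,8)=0.723 V=176.772

span = t_max - t_min = 2.65 - 0.55 = 2.100
L(6,8) = 21, L_eff = 1 - 21/255 = 0.917647 (inverted)
t(6,8) = 2.65 - 2.100·0.917647 = 0.723
Σt over all 10·10 pixels = 136287/850 ≈ 160.3376471
V = pitch²·Σt = 1.05²·136287/850 = 176.772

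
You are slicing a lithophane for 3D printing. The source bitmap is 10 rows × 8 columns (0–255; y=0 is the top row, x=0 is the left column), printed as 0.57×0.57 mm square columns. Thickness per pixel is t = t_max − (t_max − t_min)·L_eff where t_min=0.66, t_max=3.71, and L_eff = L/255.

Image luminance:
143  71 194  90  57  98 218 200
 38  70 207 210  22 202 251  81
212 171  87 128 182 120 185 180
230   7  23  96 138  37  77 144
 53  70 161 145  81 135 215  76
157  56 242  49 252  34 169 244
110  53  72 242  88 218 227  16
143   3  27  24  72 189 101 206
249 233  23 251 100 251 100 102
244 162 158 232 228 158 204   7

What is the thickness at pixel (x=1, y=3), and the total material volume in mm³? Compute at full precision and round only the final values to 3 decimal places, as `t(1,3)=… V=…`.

t(1,3)=3.626 V=54.457

span = t_max - t_min = 3.71 - 0.66 = 3.050
L(1,3) = 7, L_eff = 7/255 = 0.027451
t(1,3) = 3.71 - 3.050·0.027451 = 3.626
Σt over all 10·8 pixels = 854819/5100 ≈ 167.6115686
V = pitch²·Σt = 0.57²·854819/5100 = 54.457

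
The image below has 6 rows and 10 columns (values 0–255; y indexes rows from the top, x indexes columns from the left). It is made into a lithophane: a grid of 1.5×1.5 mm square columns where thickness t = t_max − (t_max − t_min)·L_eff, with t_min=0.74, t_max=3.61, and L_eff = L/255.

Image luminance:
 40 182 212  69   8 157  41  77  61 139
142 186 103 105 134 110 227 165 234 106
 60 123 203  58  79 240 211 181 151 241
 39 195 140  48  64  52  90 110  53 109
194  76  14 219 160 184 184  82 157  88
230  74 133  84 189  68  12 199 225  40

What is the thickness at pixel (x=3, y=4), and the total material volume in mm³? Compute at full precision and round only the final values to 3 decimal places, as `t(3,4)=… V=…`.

t(3,4)=1.145 V=295.980

span = t_max - t_min = 3.61 - 0.74 = 2.870
L(3,4) = 219, L_eff = 219/255 = 0.858824
t(3,4) = 3.61 - 2.870·0.858824 = 1.145
Σt over all 6·10 pixels = 1118147/8500 ≈ 131.5467059
V = pitch²·Σt = 1.5²·1118147/8500 = 295.980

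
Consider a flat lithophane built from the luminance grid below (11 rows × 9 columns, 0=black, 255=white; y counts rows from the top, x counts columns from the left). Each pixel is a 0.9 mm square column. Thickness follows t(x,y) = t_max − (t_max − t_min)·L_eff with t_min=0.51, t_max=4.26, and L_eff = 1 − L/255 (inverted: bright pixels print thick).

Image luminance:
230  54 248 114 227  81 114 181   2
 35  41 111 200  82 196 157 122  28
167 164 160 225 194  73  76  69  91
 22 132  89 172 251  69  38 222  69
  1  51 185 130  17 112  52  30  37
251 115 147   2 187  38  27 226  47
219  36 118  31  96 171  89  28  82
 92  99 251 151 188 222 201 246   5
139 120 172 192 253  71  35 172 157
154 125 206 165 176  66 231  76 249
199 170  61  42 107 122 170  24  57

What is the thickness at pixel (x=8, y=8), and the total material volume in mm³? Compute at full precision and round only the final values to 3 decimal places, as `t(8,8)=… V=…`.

span = t_max - t_min = 4.26 - 0.51 = 3.750
L(8,8) = 157, L_eff = 1 - 157/255 = 0.384314 (inverted)
t(8,8) = 4.26 - 3.750·0.384314 = 2.819
Σt over all 11·9 pixels = 195379/850 ≈ 229.8576471
V = pitch²·Σt = 0.9²·195379/850 = 186.185

t(8,8)=2.819 V=186.185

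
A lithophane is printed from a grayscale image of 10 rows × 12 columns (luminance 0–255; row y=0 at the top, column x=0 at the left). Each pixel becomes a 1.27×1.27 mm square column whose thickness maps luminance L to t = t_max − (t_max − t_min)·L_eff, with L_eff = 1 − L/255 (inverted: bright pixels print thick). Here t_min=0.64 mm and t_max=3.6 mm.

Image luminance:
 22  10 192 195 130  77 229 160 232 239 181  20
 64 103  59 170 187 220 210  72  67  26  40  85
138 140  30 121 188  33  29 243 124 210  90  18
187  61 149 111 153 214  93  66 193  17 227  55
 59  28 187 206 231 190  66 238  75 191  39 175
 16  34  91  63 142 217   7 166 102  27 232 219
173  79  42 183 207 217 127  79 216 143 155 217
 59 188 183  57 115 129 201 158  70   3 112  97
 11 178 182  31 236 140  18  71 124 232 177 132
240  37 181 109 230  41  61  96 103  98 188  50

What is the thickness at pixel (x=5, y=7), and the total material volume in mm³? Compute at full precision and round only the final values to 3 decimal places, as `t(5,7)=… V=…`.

t(5,7)=2.137 V=405.772

span = t_max - t_min = 3.6 - 0.64 = 2.960
L(5,7) = 129, L_eff = 1 - 129/255 = 0.494118 (inverted)
t(5,7) = 3.6 - 2.960·0.494118 = 2.137
Σt over all 10·12 pixels = 534606/2125 ≈ 251.5792941
V = pitch²·Σt = 1.27²·534606/2125 = 405.772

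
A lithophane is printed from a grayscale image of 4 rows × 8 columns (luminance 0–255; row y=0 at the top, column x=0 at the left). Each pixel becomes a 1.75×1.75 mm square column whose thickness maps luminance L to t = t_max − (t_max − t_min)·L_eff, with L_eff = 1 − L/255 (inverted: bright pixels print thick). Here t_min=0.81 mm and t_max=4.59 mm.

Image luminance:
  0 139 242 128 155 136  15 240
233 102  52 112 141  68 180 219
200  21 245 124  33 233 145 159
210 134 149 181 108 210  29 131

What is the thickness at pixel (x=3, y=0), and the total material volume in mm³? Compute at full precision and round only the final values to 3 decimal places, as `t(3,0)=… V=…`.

span = t_max - t_min = 4.59 - 0.81 = 3.780
L(3,0) = 128, L_eff = 1 - 128/255 = 0.498039 (inverted)
t(3,0) = 4.59 - 3.780·0.498039 = 2.707
Σt over all 4·8 pixels = 196011/2125 ≈ 92.2404706
V = pitch²·Σt = 1.75²·196011/2125 = 282.486

t(3,0)=2.707 V=282.486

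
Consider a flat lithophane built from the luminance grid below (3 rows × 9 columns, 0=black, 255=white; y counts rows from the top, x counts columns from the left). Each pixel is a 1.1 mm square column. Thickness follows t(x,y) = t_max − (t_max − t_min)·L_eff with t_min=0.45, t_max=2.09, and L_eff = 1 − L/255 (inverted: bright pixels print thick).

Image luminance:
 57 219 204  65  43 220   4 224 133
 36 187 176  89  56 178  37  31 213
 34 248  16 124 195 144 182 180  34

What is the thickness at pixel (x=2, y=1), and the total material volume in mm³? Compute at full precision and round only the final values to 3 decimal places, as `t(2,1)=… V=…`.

span = t_max - t_min = 2.09 - 0.45 = 1.640
L(2,1) = 176, L_eff = 1 - 176/255 = 0.309804 (inverted)
t(2,1) = 2.09 - 1.640·0.309804 = 1.582
Σt over all 3·9 pixels = 855781/25500 ≈ 33.5600392
V = pitch²·Σt = 1.1²·855781/25500 = 40.608

t(2,1)=1.582 V=40.608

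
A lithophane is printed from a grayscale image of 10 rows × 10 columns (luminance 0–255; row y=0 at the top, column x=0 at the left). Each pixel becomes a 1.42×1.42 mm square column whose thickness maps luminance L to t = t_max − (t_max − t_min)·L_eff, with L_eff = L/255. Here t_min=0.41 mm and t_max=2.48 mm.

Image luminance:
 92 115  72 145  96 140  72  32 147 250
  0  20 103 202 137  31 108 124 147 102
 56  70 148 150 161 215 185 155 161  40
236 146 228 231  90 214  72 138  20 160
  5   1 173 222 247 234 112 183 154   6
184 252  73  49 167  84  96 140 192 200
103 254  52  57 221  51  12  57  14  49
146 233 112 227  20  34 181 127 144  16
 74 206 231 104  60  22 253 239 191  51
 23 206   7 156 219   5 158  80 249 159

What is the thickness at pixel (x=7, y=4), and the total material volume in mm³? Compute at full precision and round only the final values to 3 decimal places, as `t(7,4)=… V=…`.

span = t_max - t_min = 2.48 - 0.41 = 2.070
L(7,4) = 183, L_eff = 183/255 = 0.717647
t(7,4) = 2.48 - 2.070·0.717647 = 0.994
Σt over all 10·10 pixels = 309857/2125 ≈ 145.8150588
V = pitch²·Σt = 1.42²·309857/2125 = 294.021

t(7,4)=0.994 V=294.021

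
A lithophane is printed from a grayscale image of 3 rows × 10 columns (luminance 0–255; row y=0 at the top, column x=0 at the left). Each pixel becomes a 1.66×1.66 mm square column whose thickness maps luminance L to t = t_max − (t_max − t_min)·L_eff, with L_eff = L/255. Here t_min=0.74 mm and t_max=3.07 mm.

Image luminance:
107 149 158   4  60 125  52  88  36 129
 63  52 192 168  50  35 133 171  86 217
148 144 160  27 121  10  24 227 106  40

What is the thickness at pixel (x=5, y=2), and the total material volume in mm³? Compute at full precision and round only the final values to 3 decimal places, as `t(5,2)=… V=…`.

span = t_max - t_min = 3.07 - 0.74 = 2.330
L(5,2) = 10, L_eff = 10/255 = 0.039216
t(5,2) = 3.07 - 2.330·0.039216 = 2.979
Σt over all 3·10 pixels = 407611/6375 ≈ 63.9389804
V = pitch²·Σt = 1.66²·407611/6375 = 176.190

t(5,2)=2.979 V=176.190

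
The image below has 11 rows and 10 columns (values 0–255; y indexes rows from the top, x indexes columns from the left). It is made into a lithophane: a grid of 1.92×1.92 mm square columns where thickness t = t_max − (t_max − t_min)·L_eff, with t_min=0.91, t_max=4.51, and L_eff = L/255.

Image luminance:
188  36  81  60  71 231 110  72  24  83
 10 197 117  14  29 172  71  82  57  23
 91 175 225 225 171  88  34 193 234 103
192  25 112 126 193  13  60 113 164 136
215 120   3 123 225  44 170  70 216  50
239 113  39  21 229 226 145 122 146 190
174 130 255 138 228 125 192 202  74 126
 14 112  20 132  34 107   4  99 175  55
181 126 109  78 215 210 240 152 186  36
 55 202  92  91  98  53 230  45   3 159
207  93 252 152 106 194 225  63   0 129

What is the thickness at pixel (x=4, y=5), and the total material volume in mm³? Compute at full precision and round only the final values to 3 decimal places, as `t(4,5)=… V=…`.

span = t_max - t_min = 4.51 - 0.91 = 3.600
L(4,5) = 229, L_eff = 229/255 = 0.898039
t(4,5) = 4.51 - 3.600·0.898039 = 1.277
Σt over all 11·10 pixels = 51973/170 ≈ 305.7235294
V = pitch²·Σt = 1.92²·51973/170 = 1127.019

t(4,5)=1.277 V=1127.019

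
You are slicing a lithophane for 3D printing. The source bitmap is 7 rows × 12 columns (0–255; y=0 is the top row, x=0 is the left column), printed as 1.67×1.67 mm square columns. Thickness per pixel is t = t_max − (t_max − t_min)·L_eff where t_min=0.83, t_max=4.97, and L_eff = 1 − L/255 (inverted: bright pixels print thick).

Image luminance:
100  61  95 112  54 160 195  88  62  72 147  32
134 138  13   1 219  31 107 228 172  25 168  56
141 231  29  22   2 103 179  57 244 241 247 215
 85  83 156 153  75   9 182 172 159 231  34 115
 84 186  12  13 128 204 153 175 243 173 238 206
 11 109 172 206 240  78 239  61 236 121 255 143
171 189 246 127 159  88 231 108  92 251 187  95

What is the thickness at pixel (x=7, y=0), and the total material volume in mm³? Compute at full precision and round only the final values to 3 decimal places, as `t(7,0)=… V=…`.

span = t_max - t_min = 4.97 - 0.83 = 4.140
L(7,0) = 88, L_eff = 1 - 88/255 = 0.654902 (inverted)
t(7,0) = 4.97 - 4.140·0.654902 = 2.259
Σt over all 7·12 pixels = 214719/850 ≈ 252.6105882
V = pitch²·Σt = 1.67²·214719/850 = 704.506

t(7,0)=2.259 V=704.506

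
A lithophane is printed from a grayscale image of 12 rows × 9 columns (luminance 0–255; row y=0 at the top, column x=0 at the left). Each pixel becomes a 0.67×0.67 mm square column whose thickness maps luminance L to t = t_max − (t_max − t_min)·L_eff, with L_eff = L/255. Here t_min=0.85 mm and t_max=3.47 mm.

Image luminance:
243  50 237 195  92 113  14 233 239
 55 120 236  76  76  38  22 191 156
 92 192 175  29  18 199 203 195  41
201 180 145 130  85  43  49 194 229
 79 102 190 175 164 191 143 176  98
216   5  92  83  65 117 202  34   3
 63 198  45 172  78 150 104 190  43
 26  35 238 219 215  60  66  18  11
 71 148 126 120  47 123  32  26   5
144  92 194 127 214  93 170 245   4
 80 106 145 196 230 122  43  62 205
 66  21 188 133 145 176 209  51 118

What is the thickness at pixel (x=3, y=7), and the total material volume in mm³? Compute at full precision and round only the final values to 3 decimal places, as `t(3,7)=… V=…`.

span = t_max - t_min = 3.47 - 0.85 = 2.620
L(3,7) = 219, L_eff = 219/255 = 0.858824
t(3,7) = 3.47 - 2.620·0.858824 = 1.220
Σt over all 12·9 pixels = 3058291/12750 ≈ 239.8659608
V = pitch²·Σt = 0.67²·3058291/12750 = 107.676

t(3,7)=1.220 V=107.676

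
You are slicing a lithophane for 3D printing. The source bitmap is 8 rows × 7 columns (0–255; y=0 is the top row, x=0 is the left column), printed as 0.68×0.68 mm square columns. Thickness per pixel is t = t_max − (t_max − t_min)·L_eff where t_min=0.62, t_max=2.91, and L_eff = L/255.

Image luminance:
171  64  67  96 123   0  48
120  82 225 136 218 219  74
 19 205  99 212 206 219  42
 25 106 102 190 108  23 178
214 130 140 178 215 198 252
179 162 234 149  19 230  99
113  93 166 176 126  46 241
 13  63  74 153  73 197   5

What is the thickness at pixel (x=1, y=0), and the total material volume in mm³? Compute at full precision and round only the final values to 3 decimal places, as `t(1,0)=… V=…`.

t(1,0)=2.335 V=44.977

span = t_max - t_min = 2.91 - 0.62 = 2.290
L(1,0) = 64, L_eff = 64/255 = 0.250980
t(1,0) = 2.91 - 2.290·0.250980 = 2.335
Σt over all 8·7 pixels = 496069/5100 ≈ 97.2684314
V = pitch²·Σt = 0.68²·496069/5100 = 44.977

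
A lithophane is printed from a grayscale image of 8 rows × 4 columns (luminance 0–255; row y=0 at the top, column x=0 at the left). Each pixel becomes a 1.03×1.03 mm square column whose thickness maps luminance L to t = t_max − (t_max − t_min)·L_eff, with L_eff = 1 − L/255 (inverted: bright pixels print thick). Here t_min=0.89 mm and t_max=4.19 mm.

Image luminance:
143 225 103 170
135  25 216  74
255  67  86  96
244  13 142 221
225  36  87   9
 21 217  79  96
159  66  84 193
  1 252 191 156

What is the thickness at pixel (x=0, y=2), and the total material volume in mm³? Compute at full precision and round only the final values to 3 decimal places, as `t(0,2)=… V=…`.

t(0,2)=4.190 V=86.326

span = t_max - t_min = 4.19 - 0.89 = 3.300
L(0,2) = 255, L_eff = 1 - 255/255 = 0.000000 (inverted)
t(0,2) = 4.19 - 3.300·0.000000 = 4.190
Σt over all 8·4 pixels = 13833/170 ≈ 81.3705882
V = pitch²·Σt = 1.03²·13833/170 = 86.326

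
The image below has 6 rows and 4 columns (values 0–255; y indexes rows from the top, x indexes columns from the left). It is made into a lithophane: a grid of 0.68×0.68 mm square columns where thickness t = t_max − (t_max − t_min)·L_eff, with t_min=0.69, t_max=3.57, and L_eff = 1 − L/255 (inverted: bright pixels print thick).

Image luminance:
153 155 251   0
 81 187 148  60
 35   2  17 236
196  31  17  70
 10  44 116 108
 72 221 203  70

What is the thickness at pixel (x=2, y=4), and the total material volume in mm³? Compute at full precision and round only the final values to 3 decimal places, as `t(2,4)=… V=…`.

t(2,4)=2.000 V=20.625

span = t_max - t_min = 3.57 - 0.69 = 2.880
L(2,4) = 116, L_eff = 1 - 116/255 = 0.545098 (inverted)
t(2,4) = 3.57 - 2.880·0.545098 = 2.000
Σt over all 6·4 pixels = 94782/2125 ≈ 44.6032941
V = pitch²·Σt = 0.68²·94782/2125 = 20.625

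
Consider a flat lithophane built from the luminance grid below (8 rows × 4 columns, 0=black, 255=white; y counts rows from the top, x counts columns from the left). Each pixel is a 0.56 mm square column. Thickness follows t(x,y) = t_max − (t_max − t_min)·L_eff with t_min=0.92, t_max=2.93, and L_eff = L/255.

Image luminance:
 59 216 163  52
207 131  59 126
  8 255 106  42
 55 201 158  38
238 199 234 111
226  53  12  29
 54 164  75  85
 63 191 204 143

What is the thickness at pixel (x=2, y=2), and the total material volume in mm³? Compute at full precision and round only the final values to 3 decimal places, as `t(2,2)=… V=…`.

t(2,2)=2.094 V=19.622

span = t_max - t_min = 2.93 - 0.92 = 2.010
L(2,2) = 106, L_eff = 106/255 = 0.415686
t(2,2) = 2.93 - 2.010·0.415686 = 2.094
Σt over all 8·4 pixels = 531841/8500 ≈ 62.5695294
V = pitch²·Σt = 0.56²·531841/8500 = 19.622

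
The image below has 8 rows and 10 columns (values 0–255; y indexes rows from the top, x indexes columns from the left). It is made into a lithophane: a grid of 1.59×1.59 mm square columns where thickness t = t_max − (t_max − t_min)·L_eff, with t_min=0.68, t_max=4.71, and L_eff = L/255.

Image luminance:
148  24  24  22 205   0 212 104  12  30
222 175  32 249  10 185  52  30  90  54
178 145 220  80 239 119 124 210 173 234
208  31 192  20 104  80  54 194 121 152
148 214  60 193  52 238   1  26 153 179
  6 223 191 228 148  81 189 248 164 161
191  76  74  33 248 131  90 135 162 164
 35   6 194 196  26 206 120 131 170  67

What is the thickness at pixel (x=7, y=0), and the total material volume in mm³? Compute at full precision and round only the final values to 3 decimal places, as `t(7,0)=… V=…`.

span = t_max - t_min = 4.71 - 0.68 = 4.030
L(7,0) = 104, L_eff = 104/255 = 0.407843
t(7,0) = 4.71 - 4.030·0.407843 = 3.066
Σt over all 8·10 pixels = 460971/2125 ≈ 216.9275294
V = pitch²·Σt = 1.59²·460971/2125 = 548.414

t(7,0)=3.066 V=548.414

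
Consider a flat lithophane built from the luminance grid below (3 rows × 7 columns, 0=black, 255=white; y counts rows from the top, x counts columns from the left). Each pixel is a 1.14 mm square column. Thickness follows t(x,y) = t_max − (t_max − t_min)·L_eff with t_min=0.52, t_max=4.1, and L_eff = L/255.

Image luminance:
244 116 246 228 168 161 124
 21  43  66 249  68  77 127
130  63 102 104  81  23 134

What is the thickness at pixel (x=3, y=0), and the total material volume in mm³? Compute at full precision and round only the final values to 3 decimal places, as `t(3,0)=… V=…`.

t(3,0)=0.899 V=64.914

span = t_max - t_min = 4.1 - 0.52 = 3.580
L(3,0) = 228, L_eff = 228/255 = 0.894118
t(3,0) = 4.1 - 3.580·0.894118 = 0.899
Σt over all 3·7 pixels = 12737/255 ≈ 49.9490196
V = pitch²·Σt = 1.14²·12737/255 = 64.914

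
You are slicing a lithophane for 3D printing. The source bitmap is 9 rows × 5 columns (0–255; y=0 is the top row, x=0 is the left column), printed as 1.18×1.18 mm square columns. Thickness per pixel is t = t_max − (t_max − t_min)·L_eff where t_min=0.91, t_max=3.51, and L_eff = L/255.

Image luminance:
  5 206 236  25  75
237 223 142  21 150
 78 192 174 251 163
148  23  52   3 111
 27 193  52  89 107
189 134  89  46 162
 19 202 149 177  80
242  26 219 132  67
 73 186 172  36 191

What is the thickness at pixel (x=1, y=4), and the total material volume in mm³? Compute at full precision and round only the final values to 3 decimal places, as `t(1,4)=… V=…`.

span = t_max - t_min = 3.51 - 0.91 = 2.600
L(1,4) = 193, L_eff = 193/255 = 0.756863
t(1,4) = 3.51 - 2.600·0.756863 = 1.542
Σt over all 9·5 pixels = 171899/1700 ≈ 101.1170588
V = pitch²·Σt = 1.18²·171899/1700 = 140.795

t(1,4)=1.542 V=140.795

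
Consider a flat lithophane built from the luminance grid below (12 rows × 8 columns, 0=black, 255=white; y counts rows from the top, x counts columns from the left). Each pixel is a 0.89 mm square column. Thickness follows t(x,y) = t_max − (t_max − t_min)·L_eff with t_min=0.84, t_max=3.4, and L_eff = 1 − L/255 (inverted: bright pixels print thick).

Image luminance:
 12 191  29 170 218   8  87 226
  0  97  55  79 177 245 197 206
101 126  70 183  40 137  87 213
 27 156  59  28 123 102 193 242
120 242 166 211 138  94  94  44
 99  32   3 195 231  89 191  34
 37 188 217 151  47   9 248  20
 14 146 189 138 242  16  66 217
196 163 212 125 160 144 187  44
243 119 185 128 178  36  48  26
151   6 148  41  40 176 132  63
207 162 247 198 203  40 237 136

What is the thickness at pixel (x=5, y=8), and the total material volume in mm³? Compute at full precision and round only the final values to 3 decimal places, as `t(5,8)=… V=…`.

span = t_max - t_min = 3.4 - 0.84 = 2.560
L(5,8) = 144, L_eff = 1 - 144/255 = 0.435294 (inverted)
t(5,8) = 3.4 - 2.560·0.435294 = 2.286
Σt over all 12·8 pixels = 1294432/6375 ≈ 203.0481569
V = pitch²·Σt = 0.89²·1294432/6375 = 160.834

t(5,8)=2.286 V=160.834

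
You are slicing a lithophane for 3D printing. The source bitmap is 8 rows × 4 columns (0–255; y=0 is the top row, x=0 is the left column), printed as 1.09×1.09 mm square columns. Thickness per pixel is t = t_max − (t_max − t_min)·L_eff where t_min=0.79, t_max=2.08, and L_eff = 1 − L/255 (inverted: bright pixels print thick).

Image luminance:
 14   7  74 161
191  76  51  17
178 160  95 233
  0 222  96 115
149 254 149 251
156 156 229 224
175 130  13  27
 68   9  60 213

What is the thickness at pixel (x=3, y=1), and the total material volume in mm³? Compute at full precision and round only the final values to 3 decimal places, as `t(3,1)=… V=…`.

span = t_max - t_min = 2.08 - 0.79 = 1.290
L(3,1) = 17, L_eff = 1 - 17/255 = 0.933333 (inverted)
t(3,1) = 2.08 - 1.290·0.933333 = 0.876
Σt over all 8·4 pixels = 384859/8500 ≈ 45.2775294
V = pitch²·Σt = 1.09²·384859/8500 = 53.794

t(3,1)=0.876 V=53.794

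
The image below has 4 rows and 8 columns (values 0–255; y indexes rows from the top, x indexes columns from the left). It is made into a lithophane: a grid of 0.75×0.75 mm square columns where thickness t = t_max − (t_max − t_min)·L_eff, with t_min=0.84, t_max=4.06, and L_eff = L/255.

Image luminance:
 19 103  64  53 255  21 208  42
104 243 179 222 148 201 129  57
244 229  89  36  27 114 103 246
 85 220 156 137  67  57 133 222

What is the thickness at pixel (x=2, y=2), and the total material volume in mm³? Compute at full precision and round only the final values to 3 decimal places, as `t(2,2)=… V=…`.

t(2,2)=2.936 V=43.155

span = t_max - t_min = 4.06 - 0.84 = 3.220
L(2,2) = 89, L_eff = 89/255 = 0.349020
t(2,2) = 4.06 - 3.220·0.349020 = 2.936
Σt over all 4·8 pixels = 978187/12750 ≈ 76.7205490
V = pitch²·Σt = 0.75²·978187/12750 = 43.155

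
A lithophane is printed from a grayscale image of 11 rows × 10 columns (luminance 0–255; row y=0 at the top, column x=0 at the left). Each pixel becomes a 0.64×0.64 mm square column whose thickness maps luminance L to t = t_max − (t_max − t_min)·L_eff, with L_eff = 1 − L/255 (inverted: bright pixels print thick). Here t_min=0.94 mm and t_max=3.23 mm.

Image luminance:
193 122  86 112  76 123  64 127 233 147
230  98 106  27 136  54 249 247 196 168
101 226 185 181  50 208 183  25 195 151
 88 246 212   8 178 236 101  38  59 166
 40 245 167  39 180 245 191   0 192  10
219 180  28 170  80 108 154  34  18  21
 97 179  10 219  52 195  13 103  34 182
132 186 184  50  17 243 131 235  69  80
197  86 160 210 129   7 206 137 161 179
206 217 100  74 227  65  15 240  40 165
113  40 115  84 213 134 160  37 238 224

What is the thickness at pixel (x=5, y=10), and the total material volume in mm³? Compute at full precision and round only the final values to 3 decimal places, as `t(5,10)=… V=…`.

span = t_max - t_min = 3.23 - 0.94 = 2.290
L(5,10) = 134, L_eff = 1 - 134/255 = 0.474510 (inverted)
t(5,10) = 3.23 - 2.290·0.474510 = 2.143
Σt over all 11·10 pixels = 2983409/12750 ≈ 233.9928627
V = pitch²·Σt = 0.64²·2983409/12750 = 95.843

t(5,10)=2.143 V=95.843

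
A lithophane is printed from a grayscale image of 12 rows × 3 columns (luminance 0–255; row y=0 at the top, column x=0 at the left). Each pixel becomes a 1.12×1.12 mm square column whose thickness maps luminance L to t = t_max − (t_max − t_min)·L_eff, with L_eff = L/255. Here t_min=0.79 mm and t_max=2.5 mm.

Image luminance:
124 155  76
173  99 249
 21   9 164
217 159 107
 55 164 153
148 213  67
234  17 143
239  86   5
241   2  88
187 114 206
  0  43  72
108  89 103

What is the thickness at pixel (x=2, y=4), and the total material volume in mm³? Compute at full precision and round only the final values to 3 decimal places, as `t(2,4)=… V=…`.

span = t_max - t_min = 2.5 - 0.79 = 1.710
L(2,4) = 153, L_eff = 153/255 = 0.600000
t(2,4) = 2.5 - 1.710·0.600000 = 1.474
Σt over all 12·3 pixels = 51819/850 ≈ 60.9635294
V = pitch²·Σt = 1.12²·51819/850 = 76.473

t(2,4)=1.474 V=76.473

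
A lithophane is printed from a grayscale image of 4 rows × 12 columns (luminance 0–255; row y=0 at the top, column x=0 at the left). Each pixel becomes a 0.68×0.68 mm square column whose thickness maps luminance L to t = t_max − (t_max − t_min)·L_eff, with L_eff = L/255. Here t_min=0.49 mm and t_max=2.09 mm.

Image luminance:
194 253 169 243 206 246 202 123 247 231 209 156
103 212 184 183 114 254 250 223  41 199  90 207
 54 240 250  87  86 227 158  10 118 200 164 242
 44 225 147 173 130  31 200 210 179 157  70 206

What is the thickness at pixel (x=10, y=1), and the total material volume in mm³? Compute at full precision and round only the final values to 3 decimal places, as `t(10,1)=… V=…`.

t(10,1)=1.525 V=22.751

span = t_max - t_min = 2.09 - 0.49 = 1.600
L(10,1) = 90, L_eff = 90/255 = 0.352941
t(10,1) = 2.09 - 1.600·0.352941 = 1.525
Σt over all 4·12 pixels = 62732/1275 ≈ 49.2015686
V = pitch²·Σt = 0.68²·62732/1275 = 22.751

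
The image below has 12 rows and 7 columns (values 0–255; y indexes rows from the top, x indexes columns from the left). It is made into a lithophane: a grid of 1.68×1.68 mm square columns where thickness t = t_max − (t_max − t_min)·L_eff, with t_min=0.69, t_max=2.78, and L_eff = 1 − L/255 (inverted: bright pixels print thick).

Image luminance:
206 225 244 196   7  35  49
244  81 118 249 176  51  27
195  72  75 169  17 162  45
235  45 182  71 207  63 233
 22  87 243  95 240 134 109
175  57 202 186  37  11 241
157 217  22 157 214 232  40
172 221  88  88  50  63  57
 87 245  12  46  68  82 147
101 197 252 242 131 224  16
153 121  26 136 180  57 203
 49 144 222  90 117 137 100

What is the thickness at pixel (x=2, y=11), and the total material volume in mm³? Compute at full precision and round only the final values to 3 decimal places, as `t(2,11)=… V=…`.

span = t_max - t_min = 2.78 - 0.69 = 2.090
L(2,11) = 222, L_eff = 1 - 222/255 = 0.129412 (inverted)
t(2,11) = 2.78 - 2.090·0.129412 = 2.510
Σt over all 12·7 pixels = 1250703/8500 ≈ 147.1415294
V = pitch²·Σt = 1.68²·1250703/8500 = 415.292

t(2,11)=2.510 V=415.292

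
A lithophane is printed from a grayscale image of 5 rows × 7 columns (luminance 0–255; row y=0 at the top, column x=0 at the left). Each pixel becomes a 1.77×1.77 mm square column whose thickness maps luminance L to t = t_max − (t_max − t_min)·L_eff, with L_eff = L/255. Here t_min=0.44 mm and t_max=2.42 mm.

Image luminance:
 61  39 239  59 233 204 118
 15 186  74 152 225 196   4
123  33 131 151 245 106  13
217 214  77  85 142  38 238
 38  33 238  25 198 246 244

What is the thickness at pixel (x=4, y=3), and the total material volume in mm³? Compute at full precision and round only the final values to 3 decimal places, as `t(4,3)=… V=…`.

span = t_max - t_min = 2.42 - 0.44 = 1.980
L(4,3) = 142, L_eff = 142/255 = 0.556863
t(4,3) = 2.42 - 1.980·0.556863 = 1.317
Σt over all 5·7 pixels = 41371/850 ≈ 48.6717647
V = pitch²·Σt = 1.77²·41371/850 = 152.484

t(4,3)=1.317 V=152.484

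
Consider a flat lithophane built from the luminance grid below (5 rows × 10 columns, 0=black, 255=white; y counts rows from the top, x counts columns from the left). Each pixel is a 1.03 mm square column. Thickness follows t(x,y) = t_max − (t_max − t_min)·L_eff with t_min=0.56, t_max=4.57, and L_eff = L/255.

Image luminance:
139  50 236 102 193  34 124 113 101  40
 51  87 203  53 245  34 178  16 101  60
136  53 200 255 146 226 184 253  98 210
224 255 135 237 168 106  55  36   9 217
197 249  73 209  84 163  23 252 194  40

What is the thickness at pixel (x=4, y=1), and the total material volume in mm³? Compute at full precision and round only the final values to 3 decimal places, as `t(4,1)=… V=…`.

t(4,1)=0.717 V=128.186

span = t_max - t_min = 4.57 - 0.56 = 4.010
L(4,1) = 245, L_eff = 245/255 = 0.960784
t(4,1) = 4.57 - 4.010·0.960784 = 0.717
Σt over all 5·10 pixels = 3081103/25500 ≈ 120.8275686
V = pitch²·Σt = 1.03²·3081103/25500 = 128.186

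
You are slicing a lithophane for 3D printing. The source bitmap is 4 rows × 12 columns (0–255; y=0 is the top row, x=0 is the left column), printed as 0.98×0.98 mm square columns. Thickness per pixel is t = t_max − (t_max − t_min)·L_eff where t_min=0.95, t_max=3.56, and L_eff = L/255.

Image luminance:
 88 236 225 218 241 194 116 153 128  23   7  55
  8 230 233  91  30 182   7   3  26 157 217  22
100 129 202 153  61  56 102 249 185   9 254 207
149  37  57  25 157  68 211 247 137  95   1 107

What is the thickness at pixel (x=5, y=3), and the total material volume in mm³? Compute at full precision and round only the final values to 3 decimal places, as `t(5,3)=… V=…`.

t(5,3)=2.864 V=106.234

span = t_max - t_min = 3.56 - 0.95 = 2.610
L(5,3) = 68, L_eff = 68/255 = 0.266667
t(5,3) = 3.56 - 2.610·0.266667 = 2.864
Σt over all 4·12 pixels = 235056/2125 ≈ 110.6145882
V = pitch²·Σt = 0.98²·235056/2125 = 106.234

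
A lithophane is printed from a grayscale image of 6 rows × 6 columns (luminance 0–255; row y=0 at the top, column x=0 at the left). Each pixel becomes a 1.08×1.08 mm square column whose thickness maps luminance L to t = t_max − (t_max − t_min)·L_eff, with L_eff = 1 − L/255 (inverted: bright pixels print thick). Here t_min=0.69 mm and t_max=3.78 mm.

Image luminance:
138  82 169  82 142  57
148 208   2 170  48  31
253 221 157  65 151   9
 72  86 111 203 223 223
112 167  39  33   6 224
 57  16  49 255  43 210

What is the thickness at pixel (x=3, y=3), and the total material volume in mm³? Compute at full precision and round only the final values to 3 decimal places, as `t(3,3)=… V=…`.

span = t_max - t_min = 3.78 - 0.69 = 3.090
L(3,3) = 203, L_eff = 1 - 203/255 = 0.203922 (inverted)
t(3,3) = 3.78 - 3.090·0.203922 = 3.150
Σt over all 6·6 pixels = 325063/4250 ≈ 76.4854118
V = pitch²·Σt = 1.08²·325063/4250 = 89.213

t(3,3)=3.150 V=89.213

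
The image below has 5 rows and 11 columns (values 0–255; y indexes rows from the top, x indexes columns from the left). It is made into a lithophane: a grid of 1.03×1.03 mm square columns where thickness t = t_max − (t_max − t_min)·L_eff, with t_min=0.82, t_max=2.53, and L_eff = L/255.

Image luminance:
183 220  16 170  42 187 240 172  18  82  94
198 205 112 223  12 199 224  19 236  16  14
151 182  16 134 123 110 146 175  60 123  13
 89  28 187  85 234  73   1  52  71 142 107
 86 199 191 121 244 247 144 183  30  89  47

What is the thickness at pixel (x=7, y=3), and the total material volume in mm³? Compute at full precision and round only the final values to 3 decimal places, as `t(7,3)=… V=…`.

t(7,3)=2.181 V=99.496

span = t_max - t_min = 2.53 - 0.82 = 1.710
L(7,3) = 52, L_eff = 52/255 = 0.203922
t(7,3) = 2.53 - 1.710·0.203922 = 2.181
Σt over all 5·11 pixels = 79717/850 ≈ 93.7847059
V = pitch²·Σt = 1.03²·79717/850 = 99.496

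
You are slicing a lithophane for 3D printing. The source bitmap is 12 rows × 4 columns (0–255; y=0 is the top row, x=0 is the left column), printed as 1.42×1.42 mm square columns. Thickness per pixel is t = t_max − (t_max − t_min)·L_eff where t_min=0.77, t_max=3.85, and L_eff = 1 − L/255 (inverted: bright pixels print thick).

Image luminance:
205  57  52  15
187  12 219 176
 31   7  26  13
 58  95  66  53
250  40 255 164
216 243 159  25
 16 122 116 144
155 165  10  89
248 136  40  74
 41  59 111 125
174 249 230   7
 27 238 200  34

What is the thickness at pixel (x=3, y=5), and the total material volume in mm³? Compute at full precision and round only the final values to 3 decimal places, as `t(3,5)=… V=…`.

span = t_max - t_min = 3.85 - 0.77 = 3.080
L(3,5) = 25, L_eff = 1 - 25/255 = 0.901961 (inverted)
t(3,5) = 3.85 - 3.080·0.901961 = 1.072
Σt over all 12·4 pixels = 654038/6375 ≈ 102.5941961
V = pitch²·Σt = 1.42²·654038/6375 = 206.871

t(3,5)=1.072 V=206.871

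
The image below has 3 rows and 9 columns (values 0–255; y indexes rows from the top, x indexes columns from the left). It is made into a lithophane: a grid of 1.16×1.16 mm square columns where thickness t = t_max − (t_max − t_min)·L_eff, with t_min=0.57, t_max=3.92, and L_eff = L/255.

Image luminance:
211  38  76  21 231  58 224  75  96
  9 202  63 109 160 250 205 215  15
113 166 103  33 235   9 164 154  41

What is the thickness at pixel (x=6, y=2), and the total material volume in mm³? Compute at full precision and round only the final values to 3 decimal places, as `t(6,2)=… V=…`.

t(6,2)=1.765 V=84.507

span = t_max - t_min = 3.92 - 0.57 = 3.350
L(6,2) = 164, L_eff = 164/255 = 0.643137
t(6,2) = 3.92 - 3.350·0.643137 = 1.765
Σt over all 3·9 pixels = 26691/425 ≈ 62.8023529
V = pitch²·Σt = 1.16²·26691/425 = 84.507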